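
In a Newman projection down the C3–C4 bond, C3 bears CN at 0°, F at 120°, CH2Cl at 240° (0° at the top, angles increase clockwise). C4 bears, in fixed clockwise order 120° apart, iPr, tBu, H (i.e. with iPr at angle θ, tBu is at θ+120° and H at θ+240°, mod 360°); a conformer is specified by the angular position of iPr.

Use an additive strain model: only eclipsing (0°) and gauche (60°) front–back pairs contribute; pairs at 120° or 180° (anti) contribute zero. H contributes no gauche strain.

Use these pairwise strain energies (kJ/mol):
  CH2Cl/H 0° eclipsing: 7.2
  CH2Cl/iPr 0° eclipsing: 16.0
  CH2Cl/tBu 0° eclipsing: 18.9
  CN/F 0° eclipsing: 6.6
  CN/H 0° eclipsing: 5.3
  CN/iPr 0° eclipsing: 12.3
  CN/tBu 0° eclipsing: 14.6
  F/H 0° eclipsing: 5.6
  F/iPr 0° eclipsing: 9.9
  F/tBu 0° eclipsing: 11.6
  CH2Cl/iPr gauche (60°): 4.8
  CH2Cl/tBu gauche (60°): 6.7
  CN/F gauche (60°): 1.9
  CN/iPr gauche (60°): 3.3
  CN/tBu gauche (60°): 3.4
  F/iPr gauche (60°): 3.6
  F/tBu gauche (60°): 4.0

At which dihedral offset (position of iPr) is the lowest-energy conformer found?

300°

iPr at 0° is eclipsed. CN at 0° is eclipsed with iPr at 0° (12.3); F at 120° is eclipsed with tBu at 120° (11.6); CH2Cl at 240° is eclipsed with H at 240° (7.2). Total 31.1 kJ/mol.
iPr at 60° is staggered. CN at 0° is gauche with iPr at 60° (3.3); F at 120° is gauche with iPr at 60° (3.6); F at 120° is gauche with tBu at 180° (4.0); CH2Cl at 240° is gauche with tBu at 180° (6.7). Total 17.6 kJ/mol.
iPr at 120° is eclipsed. CN at 0° is eclipsed with H at 0° (5.3); F at 120° is eclipsed with iPr at 120° (9.9); CH2Cl at 240° is eclipsed with tBu at 240° (18.9). Total 34.1 kJ/mol.
iPr at 180° is staggered. CN at 0° is gauche with tBu at 300° (3.4); F at 120° is gauche with iPr at 180° (3.6); CH2Cl at 240° is gauche with iPr at 180° (4.8); CH2Cl at 240° is gauche with tBu at 300° (6.7). Total 18.5 kJ/mol.
iPr at 240° is eclipsed. CN at 0° is eclipsed with tBu at 0° (14.6); F at 120° is eclipsed with H at 120° (5.6); CH2Cl at 240° is eclipsed with iPr at 240° (16.0). Total 36.2 kJ/mol.
iPr at 300° is staggered. CN at 0° is gauche with iPr at 300° (3.3); CN at 0° is gauche with tBu at 60° (3.4); F at 120° is gauche with tBu at 60° (4.0); CH2Cl at 240° is gauche with iPr at 300° (4.8). Total 15.5 kJ/mol.
The minimum (15.5 kJ/mol) occurs with iPr at 300°.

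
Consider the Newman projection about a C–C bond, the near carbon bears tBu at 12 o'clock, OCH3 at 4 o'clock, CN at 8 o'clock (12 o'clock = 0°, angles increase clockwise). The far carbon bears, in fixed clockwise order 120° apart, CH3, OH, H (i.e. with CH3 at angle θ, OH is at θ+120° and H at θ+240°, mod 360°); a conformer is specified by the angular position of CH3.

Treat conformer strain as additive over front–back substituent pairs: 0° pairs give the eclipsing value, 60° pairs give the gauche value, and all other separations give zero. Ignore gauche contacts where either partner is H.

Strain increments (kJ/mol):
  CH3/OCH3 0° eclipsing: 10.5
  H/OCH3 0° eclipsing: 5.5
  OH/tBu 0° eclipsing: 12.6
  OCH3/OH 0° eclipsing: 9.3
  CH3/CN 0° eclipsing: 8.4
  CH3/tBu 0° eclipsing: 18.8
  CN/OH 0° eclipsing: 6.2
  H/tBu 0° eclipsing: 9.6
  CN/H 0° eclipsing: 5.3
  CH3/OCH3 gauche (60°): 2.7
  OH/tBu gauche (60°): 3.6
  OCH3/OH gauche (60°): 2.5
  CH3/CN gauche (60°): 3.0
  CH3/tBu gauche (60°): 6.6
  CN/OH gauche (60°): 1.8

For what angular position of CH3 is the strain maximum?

CH3 at 0° (eclipsed): tBu–CH3 eclipsed, OCH3–OH eclipsed, CN–H eclipsed; 18.8 + 9.3 + 5.3 = 33.4 kJ/mol.
CH3 at 60° (staggered): tBu–CH3 gauche, OCH3–CH3 gauche, OCH3–OH gauche, CN–OH gauche; 6.6 + 2.7 + 2.5 + 1.8 = 13.6 kJ/mol.
CH3 at 120° (eclipsed): tBu–H eclipsed, OCH3–CH3 eclipsed, CN–OH eclipsed; 9.6 + 10.5 + 6.2 = 26.3 kJ/mol.
CH3 at 180° (staggered): tBu–OH gauche, OCH3–CH3 gauche, CN–CH3 gauche, CN–OH gauche; 3.6 + 2.7 + 3.0 + 1.8 = 11.1 kJ/mol.
CH3 at 240° (eclipsed): tBu–OH eclipsed, OCH3–H eclipsed, CN–CH3 eclipsed; 12.6 + 5.5 + 8.4 = 26.5 kJ/mol.
CH3 at 300° (staggered): tBu–CH3 gauche, tBu–OH gauche, OCH3–OH gauche, CN–CH3 gauche; 6.6 + 3.6 + 2.5 + 3.0 = 15.7 kJ/mol.
The maximum (33.4 kJ/mol) occurs with CH3 at 0°.

0°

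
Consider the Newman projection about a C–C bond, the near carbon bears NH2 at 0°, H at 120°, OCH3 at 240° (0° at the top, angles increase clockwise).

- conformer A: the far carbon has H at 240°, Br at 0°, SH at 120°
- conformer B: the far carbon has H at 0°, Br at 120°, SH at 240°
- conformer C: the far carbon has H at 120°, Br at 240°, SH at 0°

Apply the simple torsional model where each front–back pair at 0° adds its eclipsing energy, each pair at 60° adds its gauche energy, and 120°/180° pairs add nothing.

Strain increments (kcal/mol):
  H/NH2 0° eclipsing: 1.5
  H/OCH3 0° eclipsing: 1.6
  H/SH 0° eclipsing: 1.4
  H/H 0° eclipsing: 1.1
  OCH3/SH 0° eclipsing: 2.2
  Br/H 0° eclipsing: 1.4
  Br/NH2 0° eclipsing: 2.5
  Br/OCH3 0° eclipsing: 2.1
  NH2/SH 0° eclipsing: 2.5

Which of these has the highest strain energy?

A (eclipsed): NH2–Br eclipsed, H–SH eclipsed, OCH3–H eclipsed; 2.5 + 1.4 + 1.6 = 5.5 kcal/mol.
B (eclipsed): NH2–H eclipsed, H–Br eclipsed, OCH3–SH eclipsed; 1.5 + 1.4 + 2.2 = 5.1 kcal/mol.
C (eclipsed): NH2–SH eclipsed, H–H eclipsed, OCH3–Br eclipsed; 2.5 + 1.1 + 2.1 = 5.7 kcal/mol.
C has the highest total (5.7 kcal/mol).

C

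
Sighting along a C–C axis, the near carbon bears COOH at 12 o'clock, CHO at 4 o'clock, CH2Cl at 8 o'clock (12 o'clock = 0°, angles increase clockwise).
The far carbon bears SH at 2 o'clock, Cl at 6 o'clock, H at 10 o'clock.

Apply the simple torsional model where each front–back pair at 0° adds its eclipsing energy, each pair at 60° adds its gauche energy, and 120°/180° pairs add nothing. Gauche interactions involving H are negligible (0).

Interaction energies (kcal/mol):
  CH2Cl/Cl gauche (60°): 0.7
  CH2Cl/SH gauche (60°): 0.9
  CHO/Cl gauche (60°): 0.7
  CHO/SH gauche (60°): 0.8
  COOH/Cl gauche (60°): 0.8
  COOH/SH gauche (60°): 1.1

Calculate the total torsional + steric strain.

This conformer (staggered): COOH–SH gauche, CHO–SH gauche, CHO–Cl gauche, CH2Cl–Cl gauche; 1.1 + 0.8 + 0.7 + 0.7 = 3.3 kcal/mol.

3.3 kcal/mol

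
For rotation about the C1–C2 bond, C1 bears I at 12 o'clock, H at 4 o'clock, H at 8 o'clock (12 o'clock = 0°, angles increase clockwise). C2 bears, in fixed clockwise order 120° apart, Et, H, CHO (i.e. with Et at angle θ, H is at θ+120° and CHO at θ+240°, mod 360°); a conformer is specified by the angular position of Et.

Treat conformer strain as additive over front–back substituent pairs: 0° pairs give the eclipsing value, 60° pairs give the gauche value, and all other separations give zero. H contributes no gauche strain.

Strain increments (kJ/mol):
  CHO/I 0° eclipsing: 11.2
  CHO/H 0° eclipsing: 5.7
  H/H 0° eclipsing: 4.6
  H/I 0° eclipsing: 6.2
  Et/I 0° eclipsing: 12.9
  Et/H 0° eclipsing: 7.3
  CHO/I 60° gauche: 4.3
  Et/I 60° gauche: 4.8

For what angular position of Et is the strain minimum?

180°

Et at 0° is eclipsed. I at 0° is eclipsed with Et at 0° (12.9); H at 120° is eclipsed with H at 120° (4.6); H at 240° is eclipsed with CHO at 240° (5.7). Total 23.2 kJ/mol.
Et at 60° is staggered. I at 0° is gauche with Et at 60° (4.8); I at 0° is gauche with CHO at 300° (4.3). Total 9.1 kJ/mol.
Et at 120° is eclipsed. I at 0° is eclipsed with CHO at 0° (11.2); H at 120° is eclipsed with Et at 120° (7.3); H at 240° is eclipsed with H at 240° (4.6). Total 23.1 kJ/mol.
Et at 180° is staggered. I at 0° is gauche with CHO at 60° (4.3). Total 4.3 kJ/mol.
Et at 240° is eclipsed. I at 0° is eclipsed with H at 0° (6.2); H at 120° is eclipsed with CHO at 120° (5.7); H at 240° is eclipsed with Et at 240° (7.3). Total 19.2 kJ/mol.
Et at 300° is staggered. I at 0° is gauche with Et at 300° (4.8). Total 4.8 kJ/mol.
The minimum (4.3 kJ/mol) occurs with Et at 180°.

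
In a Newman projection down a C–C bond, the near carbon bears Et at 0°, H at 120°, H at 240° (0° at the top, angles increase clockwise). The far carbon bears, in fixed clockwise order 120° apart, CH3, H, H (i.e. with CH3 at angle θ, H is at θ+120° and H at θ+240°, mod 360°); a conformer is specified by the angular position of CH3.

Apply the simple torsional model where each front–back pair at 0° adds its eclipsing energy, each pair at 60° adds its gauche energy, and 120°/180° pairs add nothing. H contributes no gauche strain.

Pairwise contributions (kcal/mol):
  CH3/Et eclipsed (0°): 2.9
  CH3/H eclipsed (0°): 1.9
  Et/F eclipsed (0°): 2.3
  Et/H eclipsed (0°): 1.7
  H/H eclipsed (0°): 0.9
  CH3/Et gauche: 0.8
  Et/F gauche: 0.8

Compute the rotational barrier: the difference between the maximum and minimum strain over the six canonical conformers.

CH3 at 0° (eclipsed): Et–CH3 eclipsed, H–H eclipsed, H–H eclipsed; 2.9 + 0.9 + 0.9 = 4.7 kcal/mol.
CH3 at 60° (staggered): Et–CH3 gauche; 0.8 = 0.8 kcal/mol.
CH3 at 120° (eclipsed): Et–H eclipsed, H–CH3 eclipsed, H–H eclipsed; 1.7 + 1.9 + 0.9 = 4.5 kcal/mol.
CH3 at 180° (staggered): no non-H gauche contacts → 0.0 kcal/mol.
CH3 at 240° (eclipsed): Et–H eclipsed, H–H eclipsed, H–CH3 eclipsed; 1.7 + 0.9 + 1.9 = 4.5 kcal/mol.
CH3 at 300° (staggered): Et–CH3 gauche; 0.8 = 0.8 kcal/mol.
Max at 0° (4.7 kcal/mol), min at 180° (0.0 kcal/mol); barrier = 4.7 kcal/mol.

4.7 kcal/mol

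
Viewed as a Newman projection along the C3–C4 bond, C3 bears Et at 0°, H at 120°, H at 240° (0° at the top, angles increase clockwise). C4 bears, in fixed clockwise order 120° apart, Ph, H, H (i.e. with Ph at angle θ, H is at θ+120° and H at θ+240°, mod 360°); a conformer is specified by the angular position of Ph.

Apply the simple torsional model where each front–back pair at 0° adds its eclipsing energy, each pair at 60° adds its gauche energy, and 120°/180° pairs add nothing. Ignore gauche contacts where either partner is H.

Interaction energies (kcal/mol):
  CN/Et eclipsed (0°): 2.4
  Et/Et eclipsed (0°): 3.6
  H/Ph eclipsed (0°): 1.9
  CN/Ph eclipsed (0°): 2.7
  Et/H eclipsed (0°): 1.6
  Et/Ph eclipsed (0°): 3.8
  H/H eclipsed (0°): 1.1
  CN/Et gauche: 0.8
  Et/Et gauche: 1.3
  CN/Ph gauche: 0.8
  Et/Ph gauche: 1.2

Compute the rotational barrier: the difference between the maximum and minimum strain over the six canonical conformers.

Ph at 0° (eclipsed): Et(0°)/Ph(0°) eclipsed 3.8; H(120°)/H(120°) eclipsed 1.1; H(240°)/H(240°) eclipsed 1.1 → 6.0 kcal/mol.
Ph at 60° (staggered): Et(0°)/Ph(60°) gauche 1.2 → 1.2 kcal/mol.
Ph at 120° (eclipsed): Et(0°)/H(0°) eclipsed 1.6; H(120°)/Ph(120°) eclipsed 1.9; H(240°)/H(240°) eclipsed 1.1 → 4.6 kcal/mol.
Ph at 180° (staggered): no non-H gauche contacts → 0.0 kcal/mol.
Ph at 240° (eclipsed): Et(0°)/H(0°) eclipsed 1.6; H(120°)/H(120°) eclipsed 1.1; H(240°)/Ph(240°) eclipsed 1.9 → 4.6 kcal/mol.
Ph at 300° (staggered): Et(0°)/Ph(300°) gauche 1.2 → 1.2 kcal/mol.
Max at 0° (6.0 kcal/mol), min at 180° (0.0 kcal/mol); barrier = 6.0 kcal/mol.

6.0 kcal/mol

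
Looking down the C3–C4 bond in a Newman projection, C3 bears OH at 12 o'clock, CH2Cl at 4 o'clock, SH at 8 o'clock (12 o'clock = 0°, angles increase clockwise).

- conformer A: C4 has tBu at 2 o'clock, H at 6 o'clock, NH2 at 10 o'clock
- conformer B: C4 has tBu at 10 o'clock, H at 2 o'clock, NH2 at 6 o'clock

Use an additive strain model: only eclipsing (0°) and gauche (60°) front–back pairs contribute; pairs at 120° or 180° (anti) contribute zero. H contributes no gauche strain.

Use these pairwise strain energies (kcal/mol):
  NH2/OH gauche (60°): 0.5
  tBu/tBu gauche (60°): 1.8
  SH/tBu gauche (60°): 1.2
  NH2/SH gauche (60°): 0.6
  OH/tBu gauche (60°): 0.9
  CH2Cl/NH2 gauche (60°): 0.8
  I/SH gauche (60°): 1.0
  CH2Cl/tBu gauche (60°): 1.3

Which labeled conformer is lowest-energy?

A

A (staggered): OH–tBu gauche, OH–NH2 gauche, CH2Cl–tBu gauche, SH–NH2 gauche; 0.9 + 0.5 + 1.3 + 0.6 = 3.3 kcal/mol.
B (staggered): OH–tBu gauche, CH2Cl–NH2 gauche, SH–tBu gauche, SH–NH2 gauche; 0.9 + 0.8 + 1.2 + 0.6 = 3.5 kcal/mol.
A has the lowest total (3.3 kcal/mol).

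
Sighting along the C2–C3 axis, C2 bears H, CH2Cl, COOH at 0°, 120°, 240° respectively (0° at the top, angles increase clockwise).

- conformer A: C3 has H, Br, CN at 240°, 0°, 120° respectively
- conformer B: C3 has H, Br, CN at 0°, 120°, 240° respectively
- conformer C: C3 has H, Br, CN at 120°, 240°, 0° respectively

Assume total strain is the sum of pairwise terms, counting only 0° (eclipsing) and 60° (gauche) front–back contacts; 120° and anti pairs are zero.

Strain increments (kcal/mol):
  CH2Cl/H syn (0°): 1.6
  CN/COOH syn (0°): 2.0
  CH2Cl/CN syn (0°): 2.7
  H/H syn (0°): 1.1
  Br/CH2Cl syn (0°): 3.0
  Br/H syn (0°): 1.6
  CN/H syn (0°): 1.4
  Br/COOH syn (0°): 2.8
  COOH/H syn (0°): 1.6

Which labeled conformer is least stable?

A (eclipsed): H–Br eclipsed, CH2Cl–CN eclipsed, COOH–H eclipsed; 1.6 + 2.7 + 1.6 = 5.9 kcal/mol.
B (eclipsed): H–H eclipsed, CH2Cl–Br eclipsed, COOH–CN eclipsed; 1.1 + 3.0 + 2.0 = 6.1 kcal/mol.
C (eclipsed): H–CN eclipsed, CH2Cl–H eclipsed, COOH–Br eclipsed; 1.4 + 1.6 + 2.8 = 5.8 kcal/mol.
B has the highest total (6.1 kcal/mol).

B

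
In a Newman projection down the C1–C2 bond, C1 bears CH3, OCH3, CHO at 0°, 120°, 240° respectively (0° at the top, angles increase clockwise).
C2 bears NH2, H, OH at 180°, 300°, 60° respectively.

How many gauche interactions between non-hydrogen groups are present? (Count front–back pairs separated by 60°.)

Non-H gauche pairs: CH3(0°)/OH(60°); OCH3(120°)/NH2(180°); OCH3(120°)/OH(60°); CHO(240°)/NH2(180°) — 4 interactions.

4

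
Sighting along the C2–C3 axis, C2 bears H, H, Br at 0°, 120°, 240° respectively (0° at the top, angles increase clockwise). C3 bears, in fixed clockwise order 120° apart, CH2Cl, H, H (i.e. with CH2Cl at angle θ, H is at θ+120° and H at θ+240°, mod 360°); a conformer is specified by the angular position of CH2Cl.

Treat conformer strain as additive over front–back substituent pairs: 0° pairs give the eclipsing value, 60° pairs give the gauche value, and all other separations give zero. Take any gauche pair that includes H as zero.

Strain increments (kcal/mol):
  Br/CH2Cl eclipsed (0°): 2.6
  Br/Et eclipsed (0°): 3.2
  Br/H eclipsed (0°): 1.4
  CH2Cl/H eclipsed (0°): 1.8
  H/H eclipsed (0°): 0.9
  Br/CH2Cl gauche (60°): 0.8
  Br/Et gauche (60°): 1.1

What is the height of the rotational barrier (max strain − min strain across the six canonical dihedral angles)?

CH2Cl at 0° (eclipsed): H(0°)/CH2Cl(0°) eclipsed 1.8; H(120°)/H(120°) eclipsed 0.9; Br(240°)/H(240°) eclipsed 1.4 → 4.1 kcal/mol.
CH2Cl at 60° (staggered): no non-H gauche contacts → 0.0 kcal/mol.
CH2Cl at 120° (eclipsed): H(0°)/H(0°) eclipsed 0.9; H(120°)/CH2Cl(120°) eclipsed 1.8; Br(240°)/H(240°) eclipsed 1.4 → 4.1 kcal/mol.
CH2Cl at 180° (staggered): Br(240°)/CH2Cl(180°) gauche 0.8 → 0.8 kcal/mol.
CH2Cl at 240° (eclipsed): H(0°)/H(0°) eclipsed 0.9; H(120°)/H(120°) eclipsed 0.9; Br(240°)/CH2Cl(240°) eclipsed 2.6 → 4.4 kcal/mol.
CH2Cl at 300° (staggered): Br(240°)/CH2Cl(300°) gauche 0.8 → 0.8 kcal/mol.
Max at 240° (4.4 kcal/mol), min at 60° (0.0 kcal/mol); barrier = 4.4 kcal/mol.

4.4 kcal/mol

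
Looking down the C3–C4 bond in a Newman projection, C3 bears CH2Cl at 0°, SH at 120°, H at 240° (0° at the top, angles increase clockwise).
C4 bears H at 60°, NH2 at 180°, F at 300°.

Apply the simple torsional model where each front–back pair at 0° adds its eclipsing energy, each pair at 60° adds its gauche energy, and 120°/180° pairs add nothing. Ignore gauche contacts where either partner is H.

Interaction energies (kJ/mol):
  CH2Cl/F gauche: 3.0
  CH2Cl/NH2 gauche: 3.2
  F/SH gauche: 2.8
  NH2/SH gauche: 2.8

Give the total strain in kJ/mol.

This conformer (staggered): CH2Cl–F gauche, SH–NH2 gauche; 3.0 + 2.8 = 5.8 kJ/mol.

5.8 kJ/mol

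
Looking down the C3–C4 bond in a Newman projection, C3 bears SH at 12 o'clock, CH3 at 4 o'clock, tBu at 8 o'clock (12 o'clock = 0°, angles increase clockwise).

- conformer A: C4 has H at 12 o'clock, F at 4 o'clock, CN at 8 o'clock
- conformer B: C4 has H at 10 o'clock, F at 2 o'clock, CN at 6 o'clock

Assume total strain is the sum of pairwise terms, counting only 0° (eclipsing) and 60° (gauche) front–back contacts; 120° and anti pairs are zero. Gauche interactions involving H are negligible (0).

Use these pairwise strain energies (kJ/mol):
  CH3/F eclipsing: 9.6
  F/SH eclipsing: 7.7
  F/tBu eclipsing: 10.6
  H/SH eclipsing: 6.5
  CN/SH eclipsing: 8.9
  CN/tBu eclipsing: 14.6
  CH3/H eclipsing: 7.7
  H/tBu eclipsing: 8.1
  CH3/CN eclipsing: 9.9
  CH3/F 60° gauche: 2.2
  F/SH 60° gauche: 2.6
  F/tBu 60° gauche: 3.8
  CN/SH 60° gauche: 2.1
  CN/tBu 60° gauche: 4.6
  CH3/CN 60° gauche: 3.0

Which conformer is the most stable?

A (eclipsed): SH(0°)/H(0°) eclipsed 6.5; CH3(120°)/F(120°) eclipsed 9.6; tBu(240°)/CN(240°) eclipsed 14.6 → 30.7 kJ/mol.
B (staggered): SH(0°)/F(60°) gauche 2.6; CH3(120°)/F(60°) gauche 2.2; CH3(120°)/CN(180°) gauche 3.0; tBu(240°)/CN(180°) gauche 4.6 → 12.4 kJ/mol.
B has the lowest total (12.4 kJ/mol).

B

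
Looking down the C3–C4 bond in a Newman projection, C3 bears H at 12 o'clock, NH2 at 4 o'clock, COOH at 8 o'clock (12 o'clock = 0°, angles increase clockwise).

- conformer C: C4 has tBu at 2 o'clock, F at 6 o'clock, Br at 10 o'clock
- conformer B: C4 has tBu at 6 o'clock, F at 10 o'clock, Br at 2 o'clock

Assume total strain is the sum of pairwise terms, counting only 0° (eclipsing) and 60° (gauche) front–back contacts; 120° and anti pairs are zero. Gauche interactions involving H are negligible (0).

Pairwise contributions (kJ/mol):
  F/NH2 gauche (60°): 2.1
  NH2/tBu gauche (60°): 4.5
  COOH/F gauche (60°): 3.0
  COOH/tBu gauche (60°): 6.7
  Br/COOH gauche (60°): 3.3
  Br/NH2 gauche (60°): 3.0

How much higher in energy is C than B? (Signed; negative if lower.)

C (staggered): NH2(120°)/tBu(60°) gauche 4.5; NH2(120°)/F(180°) gauche 2.1; COOH(240°)/F(180°) gauche 3.0; COOH(240°)/Br(300°) gauche 3.3 → 12.9 kJ/mol.
B (staggered): NH2(120°)/tBu(180°) gauche 4.5; NH2(120°)/Br(60°) gauche 3.0; COOH(240°)/tBu(180°) gauche 6.7; COOH(240°)/F(300°) gauche 3.0 → 17.2 kJ/mol.
E(C) − E(B) = 12.9 − 17.2 = -4.3 kJ/mol.

-4.3 kJ/mol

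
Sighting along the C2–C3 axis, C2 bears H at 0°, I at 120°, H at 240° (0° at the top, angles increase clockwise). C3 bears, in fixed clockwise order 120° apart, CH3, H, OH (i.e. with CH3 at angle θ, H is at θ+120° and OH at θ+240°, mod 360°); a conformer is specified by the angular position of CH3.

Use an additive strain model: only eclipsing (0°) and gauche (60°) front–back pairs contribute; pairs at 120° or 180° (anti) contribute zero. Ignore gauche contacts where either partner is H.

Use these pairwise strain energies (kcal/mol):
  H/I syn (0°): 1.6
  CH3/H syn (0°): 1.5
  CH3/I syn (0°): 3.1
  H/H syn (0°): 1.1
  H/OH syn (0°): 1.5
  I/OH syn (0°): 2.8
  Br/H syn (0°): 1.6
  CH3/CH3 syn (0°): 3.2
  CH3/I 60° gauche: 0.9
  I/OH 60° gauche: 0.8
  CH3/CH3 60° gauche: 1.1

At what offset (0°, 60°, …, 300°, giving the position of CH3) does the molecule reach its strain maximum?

CH3 at 0° (eclipsed): H(0°)/CH3(0°) eclipsed 1.5; I(120°)/H(120°) eclipsed 1.6; H(240°)/OH(240°) eclipsed 1.5 → 4.6 kcal/mol.
CH3 at 60° (staggered): I(120°)/CH3(60°) gauche 0.9 → 0.9 kcal/mol.
CH3 at 120° (eclipsed): H(0°)/OH(0°) eclipsed 1.5; I(120°)/CH3(120°) eclipsed 3.1; H(240°)/H(240°) eclipsed 1.1 → 5.7 kcal/mol.
CH3 at 180° (staggered): I(120°)/CH3(180°) gauche 0.9; I(120°)/OH(60°) gauche 0.8 → 1.7 kcal/mol.
CH3 at 240° (eclipsed): H(0°)/H(0°) eclipsed 1.1; I(120°)/OH(120°) eclipsed 2.8; H(240°)/CH3(240°) eclipsed 1.5 → 5.4 kcal/mol.
CH3 at 300° (staggered): I(120°)/OH(180°) gauche 0.8 → 0.8 kcal/mol.
The maximum (5.7 kcal/mol) occurs with CH3 at 120°.

120°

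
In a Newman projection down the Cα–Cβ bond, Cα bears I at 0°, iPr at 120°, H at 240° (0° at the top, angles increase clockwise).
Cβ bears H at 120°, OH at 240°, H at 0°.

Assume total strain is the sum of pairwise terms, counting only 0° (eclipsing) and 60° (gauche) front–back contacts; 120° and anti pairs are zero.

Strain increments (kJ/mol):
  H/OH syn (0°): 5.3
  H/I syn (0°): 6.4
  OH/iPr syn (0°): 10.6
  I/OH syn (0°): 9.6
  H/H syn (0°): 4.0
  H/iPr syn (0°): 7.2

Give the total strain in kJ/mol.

18.9 kJ/mol

This conformer (eclipsed): I–H eclipsed, iPr–H eclipsed, H–OH eclipsed; 6.4 + 7.2 + 5.3 = 18.9 kJ/mol.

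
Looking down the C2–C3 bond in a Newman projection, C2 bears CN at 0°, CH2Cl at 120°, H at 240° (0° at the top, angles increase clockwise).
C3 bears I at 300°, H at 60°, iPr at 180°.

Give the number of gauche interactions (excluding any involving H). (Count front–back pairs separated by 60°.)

2

Non-H gauche pairs: CN(0°)/I(300°); CH2Cl(120°)/iPr(180°) — 2 interactions.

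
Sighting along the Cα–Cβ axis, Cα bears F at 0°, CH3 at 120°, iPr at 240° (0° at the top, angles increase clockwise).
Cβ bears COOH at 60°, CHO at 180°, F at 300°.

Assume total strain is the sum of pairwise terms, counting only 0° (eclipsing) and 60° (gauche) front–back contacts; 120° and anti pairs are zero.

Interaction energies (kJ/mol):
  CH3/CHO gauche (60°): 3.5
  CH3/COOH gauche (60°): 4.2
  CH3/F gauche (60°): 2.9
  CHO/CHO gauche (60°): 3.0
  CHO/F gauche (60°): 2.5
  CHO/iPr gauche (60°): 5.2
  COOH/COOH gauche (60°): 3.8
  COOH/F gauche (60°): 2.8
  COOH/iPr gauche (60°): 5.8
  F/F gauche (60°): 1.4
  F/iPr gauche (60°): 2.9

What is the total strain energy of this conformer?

20.0 kJ/mol

This conformer (staggered): F(0°)/COOH(60°) gauche 2.8; F(0°)/F(300°) gauche 1.4; CH3(120°)/COOH(60°) gauche 4.2; CH3(120°)/CHO(180°) gauche 3.5; iPr(240°)/CHO(180°) gauche 5.2; iPr(240°)/F(300°) gauche 2.9 → 20.0 kJ/mol.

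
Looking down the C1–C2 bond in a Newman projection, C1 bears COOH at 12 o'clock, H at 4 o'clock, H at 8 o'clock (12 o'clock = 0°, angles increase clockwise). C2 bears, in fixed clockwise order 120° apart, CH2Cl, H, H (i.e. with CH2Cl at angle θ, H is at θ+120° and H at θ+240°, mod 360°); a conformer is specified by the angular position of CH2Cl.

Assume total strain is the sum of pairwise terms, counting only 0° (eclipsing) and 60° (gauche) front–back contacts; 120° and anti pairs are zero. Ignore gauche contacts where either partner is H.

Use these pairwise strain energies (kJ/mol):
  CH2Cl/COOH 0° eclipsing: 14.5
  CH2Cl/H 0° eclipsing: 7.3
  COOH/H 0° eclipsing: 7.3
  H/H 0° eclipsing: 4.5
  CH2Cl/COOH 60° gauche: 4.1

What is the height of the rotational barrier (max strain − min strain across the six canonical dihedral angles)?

CH2Cl at 0° (eclipsed): COOH(0°)/CH2Cl(0°) eclipsed 14.5; H(120°)/H(120°) eclipsed 4.5; H(240°)/H(240°) eclipsed 4.5 → 23.5 kJ/mol.
CH2Cl at 60° (staggered): COOH(0°)/CH2Cl(60°) gauche 4.1 → 4.1 kJ/mol.
CH2Cl at 120° (eclipsed): COOH(0°)/H(0°) eclipsed 7.3; H(120°)/CH2Cl(120°) eclipsed 7.3; H(240°)/H(240°) eclipsed 4.5 → 19.1 kJ/mol.
CH2Cl at 180° (staggered): no non-H gauche contacts → 0.0 kJ/mol.
CH2Cl at 240° (eclipsed): COOH(0°)/H(0°) eclipsed 7.3; H(120°)/H(120°) eclipsed 4.5; H(240°)/CH2Cl(240°) eclipsed 7.3 → 19.1 kJ/mol.
CH2Cl at 300° (staggered): COOH(0°)/CH2Cl(300°) gauche 4.1 → 4.1 kJ/mol.
Max at 0° (23.5 kJ/mol), min at 180° (0.0 kJ/mol); barrier = 23.5 kJ/mol.

23.5 kJ/mol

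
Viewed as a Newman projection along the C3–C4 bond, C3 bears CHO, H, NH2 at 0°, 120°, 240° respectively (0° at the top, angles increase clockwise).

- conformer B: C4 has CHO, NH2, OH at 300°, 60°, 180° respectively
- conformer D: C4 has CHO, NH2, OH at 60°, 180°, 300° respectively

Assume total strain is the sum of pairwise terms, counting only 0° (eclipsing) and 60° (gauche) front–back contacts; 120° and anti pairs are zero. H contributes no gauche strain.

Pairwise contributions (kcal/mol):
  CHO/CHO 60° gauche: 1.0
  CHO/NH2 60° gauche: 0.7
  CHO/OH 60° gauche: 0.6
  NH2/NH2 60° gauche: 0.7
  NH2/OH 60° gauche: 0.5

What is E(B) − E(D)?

+0.1 kcal/mol

B (staggered): CHO–CHO gauche, CHO–NH2 gauche, NH2–CHO gauche, NH2–OH gauche; 1.0 + 0.7 + 0.7 + 0.5 = 2.9 kcal/mol.
D (staggered): CHO–CHO gauche, CHO–OH gauche, NH2–NH2 gauche, NH2–OH gauche; 1.0 + 0.6 + 0.7 + 0.5 = 2.8 kcal/mol.
E(B) − E(D) = 2.9 − 2.8 = +0.1 kcal/mol.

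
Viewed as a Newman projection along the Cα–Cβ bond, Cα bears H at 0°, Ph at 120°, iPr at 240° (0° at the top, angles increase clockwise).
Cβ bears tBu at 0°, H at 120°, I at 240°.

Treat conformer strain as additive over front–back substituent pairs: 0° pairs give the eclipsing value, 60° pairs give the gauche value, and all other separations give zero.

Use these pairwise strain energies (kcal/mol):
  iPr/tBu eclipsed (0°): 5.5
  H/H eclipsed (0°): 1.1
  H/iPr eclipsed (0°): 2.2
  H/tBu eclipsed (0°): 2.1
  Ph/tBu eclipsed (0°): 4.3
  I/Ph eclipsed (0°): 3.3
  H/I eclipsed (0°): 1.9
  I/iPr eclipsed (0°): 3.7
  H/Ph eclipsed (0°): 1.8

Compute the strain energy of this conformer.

This conformer (eclipsed): H(0°)/tBu(0°) eclipsed 2.1; Ph(120°)/H(120°) eclipsed 1.8; iPr(240°)/I(240°) eclipsed 3.7 → 7.6 kcal/mol.

7.6 kcal/mol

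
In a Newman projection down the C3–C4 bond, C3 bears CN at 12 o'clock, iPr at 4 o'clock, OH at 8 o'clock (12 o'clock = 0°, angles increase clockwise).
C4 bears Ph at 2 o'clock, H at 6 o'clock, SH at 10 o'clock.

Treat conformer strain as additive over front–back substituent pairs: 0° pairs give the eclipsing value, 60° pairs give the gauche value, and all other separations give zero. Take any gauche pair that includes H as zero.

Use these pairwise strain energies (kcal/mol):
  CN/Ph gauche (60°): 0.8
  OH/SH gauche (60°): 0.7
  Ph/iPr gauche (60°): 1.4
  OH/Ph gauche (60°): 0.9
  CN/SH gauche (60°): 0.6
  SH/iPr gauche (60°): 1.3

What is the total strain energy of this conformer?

3.5 kcal/mol

This conformer (staggered): CN–Ph gauche, CN–SH gauche, iPr–Ph gauche, OH–SH gauche; 0.8 + 0.6 + 1.4 + 0.7 = 3.5 kcal/mol.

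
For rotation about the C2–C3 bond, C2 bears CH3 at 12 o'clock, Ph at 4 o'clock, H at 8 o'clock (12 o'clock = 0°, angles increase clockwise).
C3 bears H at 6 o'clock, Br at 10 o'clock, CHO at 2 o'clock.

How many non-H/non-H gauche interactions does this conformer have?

Non-H gauche pairs: CH3(0°)/Br(300°); CH3(0°)/CHO(60°); Ph(120°)/CHO(60°) — 3 interactions.

3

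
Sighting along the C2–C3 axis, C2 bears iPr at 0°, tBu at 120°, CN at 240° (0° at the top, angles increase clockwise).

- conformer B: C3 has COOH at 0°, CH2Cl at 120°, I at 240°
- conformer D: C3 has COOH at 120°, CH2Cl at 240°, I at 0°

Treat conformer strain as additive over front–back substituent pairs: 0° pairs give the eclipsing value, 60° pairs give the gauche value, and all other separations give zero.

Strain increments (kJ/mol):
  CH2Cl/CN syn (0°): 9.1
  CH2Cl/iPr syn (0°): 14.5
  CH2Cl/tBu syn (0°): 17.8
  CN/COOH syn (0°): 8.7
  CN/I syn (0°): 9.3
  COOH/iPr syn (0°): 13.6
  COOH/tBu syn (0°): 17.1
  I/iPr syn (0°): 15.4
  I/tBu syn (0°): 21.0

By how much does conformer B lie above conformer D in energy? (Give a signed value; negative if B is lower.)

-0.9 kJ/mol

B (eclipsed): iPr–COOH eclipsed, tBu–CH2Cl eclipsed, CN–I eclipsed; 13.6 + 17.8 + 9.3 = 40.7 kJ/mol.
D (eclipsed): iPr–I eclipsed, tBu–COOH eclipsed, CN–CH2Cl eclipsed; 15.4 + 17.1 + 9.1 = 41.6 kJ/mol.
E(B) − E(D) = 40.7 − 41.6 = -0.9 kJ/mol.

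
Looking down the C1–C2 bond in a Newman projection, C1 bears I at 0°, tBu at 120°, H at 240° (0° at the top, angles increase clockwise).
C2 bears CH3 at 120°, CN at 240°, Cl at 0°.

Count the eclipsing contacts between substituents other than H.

2

Non-H eclipsing pairs: I(0°)/Cl(0°); tBu(120°)/CH3(120°) — 2 interactions.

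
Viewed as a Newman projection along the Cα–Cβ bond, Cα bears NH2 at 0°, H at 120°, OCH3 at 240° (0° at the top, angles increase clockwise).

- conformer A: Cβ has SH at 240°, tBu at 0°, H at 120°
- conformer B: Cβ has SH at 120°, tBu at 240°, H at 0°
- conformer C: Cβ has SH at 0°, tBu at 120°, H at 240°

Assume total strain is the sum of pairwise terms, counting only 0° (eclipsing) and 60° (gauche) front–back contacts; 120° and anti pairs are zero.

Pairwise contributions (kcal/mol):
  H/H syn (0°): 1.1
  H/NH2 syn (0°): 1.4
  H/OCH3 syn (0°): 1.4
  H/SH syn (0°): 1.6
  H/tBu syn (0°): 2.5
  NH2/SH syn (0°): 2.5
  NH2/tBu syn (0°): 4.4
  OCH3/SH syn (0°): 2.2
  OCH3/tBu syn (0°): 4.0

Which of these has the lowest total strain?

C

A is eclipsed. NH2 at 0° is eclipsed with tBu at 0° (4.4); H at 120° is eclipsed with H at 120° (1.1); OCH3 at 240° is eclipsed with SH at 240° (2.2). Total 7.7 kcal/mol.
B is eclipsed. NH2 at 0° is eclipsed with H at 0° (1.4); H at 120° is eclipsed with SH at 120° (1.6); OCH3 at 240° is eclipsed with tBu at 240° (4.0). Total 7.0 kcal/mol.
C is eclipsed. NH2 at 0° is eclipsed with SH at 0° (2.5); H at 120° is eclipsed with tBu at 120° (2.5); OCH3 at 240° is eclipsed with H at 240° (1.4). Total 6.4 kcal/mol.
C has the lowest total (6.4 kcal/mol).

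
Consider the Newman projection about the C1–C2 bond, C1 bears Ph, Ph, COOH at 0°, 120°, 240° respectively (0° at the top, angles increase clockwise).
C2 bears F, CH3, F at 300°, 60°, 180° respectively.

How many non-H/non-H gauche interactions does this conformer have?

6

Non-H gauche pairs: Ph(0°)/F(300°); Ph(0°)/CH3(60°); Ph(120°)/CH3(60°); Ph(120°)/F(180°); COOH(240°)/F(300°); COOH(240°)/F(180°) — 6 interactions.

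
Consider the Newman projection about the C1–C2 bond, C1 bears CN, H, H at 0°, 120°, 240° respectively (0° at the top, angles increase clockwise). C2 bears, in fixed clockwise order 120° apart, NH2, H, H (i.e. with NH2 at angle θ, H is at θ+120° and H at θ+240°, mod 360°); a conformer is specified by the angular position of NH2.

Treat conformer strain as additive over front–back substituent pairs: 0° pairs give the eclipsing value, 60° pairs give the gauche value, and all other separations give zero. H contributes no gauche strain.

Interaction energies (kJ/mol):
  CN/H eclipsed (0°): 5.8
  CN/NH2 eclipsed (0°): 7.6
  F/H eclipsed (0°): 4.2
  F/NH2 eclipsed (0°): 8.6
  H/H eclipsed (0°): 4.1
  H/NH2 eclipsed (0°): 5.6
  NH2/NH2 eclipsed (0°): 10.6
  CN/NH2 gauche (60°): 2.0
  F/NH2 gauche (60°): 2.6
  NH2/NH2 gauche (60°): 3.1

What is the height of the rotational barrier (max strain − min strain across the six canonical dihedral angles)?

NH2 at 0° (eclipsed): CN(0°)/NH2(0°) eclipsed 7.6; H(120°)/H(120°) eclipsed 4.1; H(240°)/H(240°) eclipsed 4.1 → 15.8 kJ/mol.
NH2 at 60° (staggered): CN(0°)/NH2(60°) gauche 2.0 → 2.0 kJ/mol.
NH2 at 120° (eclipsed): CN(0°)/H(0°) eclipsed 5.8; H(120°)/NH2(120°) eclipsed 5.6; H(240°)/H(240°) eclipsed 4.1 → 15.5 kJ/mol.
NH2 at 180° (staggered): no non-H gauche contacts → 0.0 kJ/mol.
NH2 at 240° (eclipsed): CN(0°)/H(0°) eclipsed 5.8; H(120°)/H(120°) eclipsed 4.1; H(240°)/NH2(240°) eclipsed 5.6 → 15.5 kJ/mol.
NH2 at 300° (staggered): CN(0°)/NH2(300°) gauche 2.0 → 2.0 kJ/mol.
Max at 0° (15.8 kJ/mol), min at 180° (0.0 kJ/mol); barrier = 15.8 kJ/mol.

15.8 kJ/mol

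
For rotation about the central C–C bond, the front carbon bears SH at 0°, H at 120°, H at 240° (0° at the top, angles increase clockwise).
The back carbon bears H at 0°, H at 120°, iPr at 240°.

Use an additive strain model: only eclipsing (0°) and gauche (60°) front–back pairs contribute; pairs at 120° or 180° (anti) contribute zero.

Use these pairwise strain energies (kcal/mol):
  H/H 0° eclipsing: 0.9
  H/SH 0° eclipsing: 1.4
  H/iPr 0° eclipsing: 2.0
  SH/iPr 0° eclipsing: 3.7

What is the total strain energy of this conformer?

4.3 kcal/mol

This conformer (eclipsed): SH–H eclipsed, H–H eclipsed, H–iPr eclipsed; 1.4 + 0.9 + 2.0 = 4.3 kcal/mol.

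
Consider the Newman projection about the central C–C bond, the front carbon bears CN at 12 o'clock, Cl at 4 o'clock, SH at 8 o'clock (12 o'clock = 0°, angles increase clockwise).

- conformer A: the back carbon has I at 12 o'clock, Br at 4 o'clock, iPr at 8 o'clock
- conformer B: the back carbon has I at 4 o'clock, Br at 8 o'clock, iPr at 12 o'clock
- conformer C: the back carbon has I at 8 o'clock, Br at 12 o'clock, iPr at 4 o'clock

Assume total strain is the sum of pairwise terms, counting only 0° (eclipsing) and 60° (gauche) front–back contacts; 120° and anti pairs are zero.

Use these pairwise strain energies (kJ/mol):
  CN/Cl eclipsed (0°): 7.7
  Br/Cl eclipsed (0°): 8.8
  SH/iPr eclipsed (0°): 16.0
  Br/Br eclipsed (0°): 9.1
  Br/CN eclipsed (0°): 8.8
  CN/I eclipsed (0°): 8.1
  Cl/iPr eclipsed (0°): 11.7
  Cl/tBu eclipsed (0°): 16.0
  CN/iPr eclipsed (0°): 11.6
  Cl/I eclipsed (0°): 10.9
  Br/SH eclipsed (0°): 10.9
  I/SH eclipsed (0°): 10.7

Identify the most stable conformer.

C

A (eclipsed): CN–I eclipsed, Cl–Br eclipsed, SH–iPr eclipsed; 8.1 + 8.8 + 16.0 = 32.9 kJ/mol.
B (eclipsed): CN–iPr eclipsed, Cl–I eclipsed, SH–Br eclipsed; 11.6 + 10.9 + 10.9 = 33.4 kJ/mol.
C (eclipsed): CN–Br eclipsed, Cl–iPr eclipsed, SH–I eclipsed; 8.8 + 11.7 + 10.7 = 31.2 kJ/mol.
C has the lowest total (31.2 kJ/mol).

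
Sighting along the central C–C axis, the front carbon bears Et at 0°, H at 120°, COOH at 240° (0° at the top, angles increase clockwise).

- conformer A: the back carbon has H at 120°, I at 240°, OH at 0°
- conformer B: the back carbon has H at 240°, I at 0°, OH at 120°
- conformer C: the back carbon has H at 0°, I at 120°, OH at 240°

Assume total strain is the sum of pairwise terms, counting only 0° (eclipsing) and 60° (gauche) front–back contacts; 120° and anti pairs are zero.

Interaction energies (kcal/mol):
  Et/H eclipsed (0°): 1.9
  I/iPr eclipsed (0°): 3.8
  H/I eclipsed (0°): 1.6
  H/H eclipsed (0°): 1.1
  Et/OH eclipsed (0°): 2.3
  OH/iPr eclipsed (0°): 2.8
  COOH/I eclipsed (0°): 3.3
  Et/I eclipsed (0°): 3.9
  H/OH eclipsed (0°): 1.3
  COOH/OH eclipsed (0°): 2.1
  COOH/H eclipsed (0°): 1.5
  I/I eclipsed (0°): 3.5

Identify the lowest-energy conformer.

A (eclipsed): Et–OH eclipsed, H–H eclipsed, COOH–I eclipsed; 2.3 + 1.1 + 3.3 = 6.7 kcal/mol.
B (eclipsed): Et–I eclipsed, H–OH eclipsed, COOH–H eclipsed; 3.9 + 1.3 + 1.5 = 6.7 kcal/mol.
C (eclipsed): Et–H eclipsed, H–I eclipsed, COOH–OH eclipsed; 1.9 + 1.6 + 2.1 = 5.6 kcal/mol.
C has the lowest total (5.6 kcal/mol).

C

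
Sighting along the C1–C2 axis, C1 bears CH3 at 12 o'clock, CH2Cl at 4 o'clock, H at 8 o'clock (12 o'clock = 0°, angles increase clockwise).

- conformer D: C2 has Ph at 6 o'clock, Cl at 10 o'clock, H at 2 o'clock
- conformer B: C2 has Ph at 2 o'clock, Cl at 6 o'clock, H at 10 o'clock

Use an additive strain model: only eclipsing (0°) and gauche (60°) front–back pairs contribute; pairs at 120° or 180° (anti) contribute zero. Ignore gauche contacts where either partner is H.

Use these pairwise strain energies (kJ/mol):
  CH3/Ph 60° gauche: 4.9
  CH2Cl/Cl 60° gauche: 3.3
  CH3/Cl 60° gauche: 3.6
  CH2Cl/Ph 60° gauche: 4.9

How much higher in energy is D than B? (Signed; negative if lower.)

D (staggered): CH3–Cl gauche, CH2Cl–Ph gauche; 3.6 + 4.9 = 8.5 kJ/mol.
B (staggered): CH3–Ph gauche, CH2Cl–Ph gauche, CH2Cl–Cl gauche; 4.9 + 4.9 + 3.3 = 13.1 kJ/mol.
E(D) − E(B) = 8.5 − 13.1 = -4.6 kJ/mol.

-4.6 kJ/mol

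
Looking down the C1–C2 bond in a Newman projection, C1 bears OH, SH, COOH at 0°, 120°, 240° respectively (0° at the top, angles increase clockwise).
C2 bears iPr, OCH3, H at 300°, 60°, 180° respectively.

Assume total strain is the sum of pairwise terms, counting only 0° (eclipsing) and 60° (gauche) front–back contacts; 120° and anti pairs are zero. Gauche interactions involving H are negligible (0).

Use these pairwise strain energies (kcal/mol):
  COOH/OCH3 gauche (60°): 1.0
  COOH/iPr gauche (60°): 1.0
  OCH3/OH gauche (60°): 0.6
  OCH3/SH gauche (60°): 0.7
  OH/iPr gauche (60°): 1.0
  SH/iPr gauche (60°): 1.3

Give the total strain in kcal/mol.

3.3 kcal/mol

This conformer (staggered): OH(0°)/iPr(300°) gauche 1.0; OH(0°)/OCH3(60°) gauche 0.6; SH(120°)/OCH3(60°) gauche 0.7; COOH(240°)/iPr(300°) gauche 1.0 → 3.3 kcal/mol.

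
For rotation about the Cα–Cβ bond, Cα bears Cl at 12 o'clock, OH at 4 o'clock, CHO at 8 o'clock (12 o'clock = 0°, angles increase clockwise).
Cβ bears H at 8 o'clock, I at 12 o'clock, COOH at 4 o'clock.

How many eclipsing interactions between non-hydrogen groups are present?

2

Non-H eclipsing pairs: Cl(0°)/I(0°); OH(120°)/COOH(120°) — 2 interactions.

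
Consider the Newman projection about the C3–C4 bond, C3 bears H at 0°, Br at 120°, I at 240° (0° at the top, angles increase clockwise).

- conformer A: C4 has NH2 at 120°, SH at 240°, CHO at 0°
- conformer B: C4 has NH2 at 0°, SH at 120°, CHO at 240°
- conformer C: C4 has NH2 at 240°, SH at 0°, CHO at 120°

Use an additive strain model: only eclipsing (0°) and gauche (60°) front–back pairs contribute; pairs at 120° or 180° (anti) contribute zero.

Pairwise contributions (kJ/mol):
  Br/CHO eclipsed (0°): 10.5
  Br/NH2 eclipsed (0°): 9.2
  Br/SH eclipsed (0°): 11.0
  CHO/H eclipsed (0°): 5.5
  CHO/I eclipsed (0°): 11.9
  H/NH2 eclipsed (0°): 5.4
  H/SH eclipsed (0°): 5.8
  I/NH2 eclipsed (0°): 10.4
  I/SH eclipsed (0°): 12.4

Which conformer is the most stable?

A (eclipsed): H(0°)/CHO(0°) eclipsed 5.5; Br(120°)/NH2(120°) eclipsed 9.2; I(240°)/SH(240°) eclipsed 12.4 → 27.1 kJ/mol.
B (eclipsed): H(0°)/NH2(0°) eclipsed 5.4; Br(120°)/SH(120°) eclipsed 11.0; I(240°)/CHO(240°) eclipsed 11.9 → 28.3 kJ/mol.
C (eclipsed): H(0°)/SH(0°) eclipsed 5.8; Br(120°)/CHO(120°) eclipsed 10.5; I(240°)/NH2(240°) eclipsed 10.4 → 26.7 kJ/mol.
C has the lowest total (26.7 kJ/mol).

C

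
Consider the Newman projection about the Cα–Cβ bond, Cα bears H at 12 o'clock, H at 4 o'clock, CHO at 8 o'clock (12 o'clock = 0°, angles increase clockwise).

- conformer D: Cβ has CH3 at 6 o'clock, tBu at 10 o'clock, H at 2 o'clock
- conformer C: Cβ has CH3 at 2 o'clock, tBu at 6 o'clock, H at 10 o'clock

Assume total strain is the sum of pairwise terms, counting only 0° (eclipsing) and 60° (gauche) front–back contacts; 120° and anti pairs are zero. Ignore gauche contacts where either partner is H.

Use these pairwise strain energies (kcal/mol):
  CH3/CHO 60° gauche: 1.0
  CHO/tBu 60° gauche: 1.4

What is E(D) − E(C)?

D (staggered): CHO–CH3 gauche, CHO–tBu gauche; 1.0 + 1.4 = 2.4 kcal/mol.
C (staggered): CHO–tBu gauche; 1.4 = 1.4 kcal/mol.
E(D) − E(C) = 2.4 − 1.4 = +1.0 kcal/mol.

+1.0 kcal/mol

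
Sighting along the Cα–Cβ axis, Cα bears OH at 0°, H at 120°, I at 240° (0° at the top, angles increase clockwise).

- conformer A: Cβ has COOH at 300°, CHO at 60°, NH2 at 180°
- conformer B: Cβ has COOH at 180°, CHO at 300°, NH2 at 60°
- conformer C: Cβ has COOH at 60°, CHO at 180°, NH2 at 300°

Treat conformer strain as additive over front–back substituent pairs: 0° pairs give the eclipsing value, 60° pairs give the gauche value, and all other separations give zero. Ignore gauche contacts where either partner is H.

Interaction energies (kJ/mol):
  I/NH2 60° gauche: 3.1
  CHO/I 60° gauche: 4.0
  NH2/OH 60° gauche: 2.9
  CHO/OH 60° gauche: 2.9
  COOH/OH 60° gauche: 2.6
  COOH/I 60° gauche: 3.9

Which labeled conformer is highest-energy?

B

A is staggered. OH at 0° is gauche with COOH at 300° (2.6); OH at 0° is gauche with CHO at 60° (2.9); I at 240° is gauche with COOH at 300° (3.9); I at 240° is gauche with NH2 at 180° (3.1). Total 12.5 kJ/mol.
B is staggered. OH at 0° is gauche with CHO at 300° (2.9); OH at 0° is gauche with NH2 at 60° (2.9); I at 240° is gauche with COOH at 180° (3.9); I at 240° is gauche with CHO at 300° (4.0). Total 13.7 kJ/mol.
C is staggered. OH at 0° is gauche with COOH at 60° (2.6); OH at 0° is gauche with NH2 at 300° (2.9); I at 240° is gauche with CHO at 180° (4.0); I at 240° is gauche with NH2 at 300° (3.1). Total 12.6 kJ/mol.
B has the highest total (13.7 kJ/mol).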